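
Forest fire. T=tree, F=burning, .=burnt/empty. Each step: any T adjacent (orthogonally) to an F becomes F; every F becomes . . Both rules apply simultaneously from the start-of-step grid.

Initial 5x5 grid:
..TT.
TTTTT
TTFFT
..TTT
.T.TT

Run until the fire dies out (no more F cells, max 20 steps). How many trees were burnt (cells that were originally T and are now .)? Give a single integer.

Answer: 15

Derivation:
Step 1: +6 fires, +2 burnt (F count now 6)
Step 2: +7 fires, +6 burnt (F count now 7)
Step 3: +2 fires, +7 burnt (F count now 2)
Step 4: +0 fires, +2 burnt (F count now 0)
Fire out after step 4
Initially T: 16, now '.': 24
Total burnt (originally-T cells now '.'): 15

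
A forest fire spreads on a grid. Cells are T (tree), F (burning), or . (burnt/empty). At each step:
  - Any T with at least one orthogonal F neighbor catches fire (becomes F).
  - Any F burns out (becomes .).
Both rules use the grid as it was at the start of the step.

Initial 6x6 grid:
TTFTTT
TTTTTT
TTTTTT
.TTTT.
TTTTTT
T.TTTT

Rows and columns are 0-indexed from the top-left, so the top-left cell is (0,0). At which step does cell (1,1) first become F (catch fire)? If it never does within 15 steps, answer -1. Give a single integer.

Step 1: cell (1,1)='T' (+3 fires, +1 burnt)
Step 2: cell (1,1)='F' (+5 fires, +3 burnt)
  -> target ignites at step 2
Step 3: cell (1,1)='.' (+6 fires, +5 burnt)
Step 4: cell (1,1)='.' (+6 fires, +6 burnt)
Step 5: cell (1,1)='.' (+5 fires, +6 burnt)
Step 6: cell (1,1)='.' (+3 fires, +5 burnt)
Step 7: cell (1,1)='.' (+3 fires, +3 burnt)
Step 8: cell (1,1)='.' (+1 fires, +3 burnt)
Step 9: cell (1,1)='.' (+0 fires, +1 burnt)
  fire out at step 9

2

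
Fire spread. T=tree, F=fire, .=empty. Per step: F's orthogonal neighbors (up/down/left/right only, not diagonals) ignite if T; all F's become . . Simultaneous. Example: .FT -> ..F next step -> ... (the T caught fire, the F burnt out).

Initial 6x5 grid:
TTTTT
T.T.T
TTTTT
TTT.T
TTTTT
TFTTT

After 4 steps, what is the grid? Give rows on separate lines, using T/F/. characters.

Step 1: 3 trees catch fire, 1 burn out
  TTTTT
  T.T.T
  TTTTT
  TTT.T
  TFTTT
  F.FTT
Step 2: 4 trees catch fire, 3 burn out
  TTTTT
  T.T.T
  TTTTT
  TFT.T
  F.FTT
  ...FT
Step 3: 5 trees catch fire, 4 burn out
  TTTTT
  T.T.T
  TFTTT
  F.F.T
  ...FT
  ....F
Step 4: 3 trees catch fire, 5 burn out
  TTTTT
  T.T.T
  F.FTT
  ....T
  ....F
  .....

TTTTT
T.T.T
F.FTT
....T
....F
.....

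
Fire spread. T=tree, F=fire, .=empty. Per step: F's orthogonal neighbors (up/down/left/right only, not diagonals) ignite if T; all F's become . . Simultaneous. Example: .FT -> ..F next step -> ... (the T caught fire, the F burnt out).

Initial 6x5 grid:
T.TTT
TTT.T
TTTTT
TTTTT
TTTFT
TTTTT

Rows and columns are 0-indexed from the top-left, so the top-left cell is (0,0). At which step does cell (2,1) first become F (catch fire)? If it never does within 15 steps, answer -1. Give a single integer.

Step 1: cell (2,1)='T' (+4 fires, +1 burnt)
Step 2: cell (2,1)='T' (+6 fires, +4 burnt)
Step 3: cell (2,1)='T' (+5 fires, +6 burnt)
Step 4: cell (2,1)='F' (+5 fires, +5 burnt)
  -> target ignites at step 4
Step 5: cell (2,1)='.' (+4 fires, +5 burnt)
Step 6: cell (2,1)='.' (+2 fires, +4 burnt)
Step 7: cell (2,1)='.' (+1 fires, +2 burnt)
Step 8: cell (2,1)='.' (+0 fires, +1 burnt)
  fire out at step 8

4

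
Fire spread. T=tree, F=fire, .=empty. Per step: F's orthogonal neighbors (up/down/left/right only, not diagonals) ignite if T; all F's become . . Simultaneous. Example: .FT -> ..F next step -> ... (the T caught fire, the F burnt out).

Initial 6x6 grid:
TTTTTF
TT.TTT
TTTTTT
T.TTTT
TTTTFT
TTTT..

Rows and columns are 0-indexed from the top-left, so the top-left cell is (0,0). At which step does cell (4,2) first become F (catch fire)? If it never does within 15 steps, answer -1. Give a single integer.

Step 1: cell (4,2)='T' (+5 fires, +2 burnt)
Step 2: cell (4,2)='F' (+8 fires, +5 burnt)
  -> target ignites at step 2
Step 3: cell (4,2)='.' (+6 fires, +8 burnt)
Step 4: cell (4,2)='.' (+4 fires, +6 burnt)
Step 5: cell (4,2)='.' (+5 fires, +4 burnt)
Step 6: cell (4,2)='.' (+2 fires, +5 burnt)
Step 7: cell (4,2)='.' (+0 fires, +2 burnt)
  fire out at step 7

2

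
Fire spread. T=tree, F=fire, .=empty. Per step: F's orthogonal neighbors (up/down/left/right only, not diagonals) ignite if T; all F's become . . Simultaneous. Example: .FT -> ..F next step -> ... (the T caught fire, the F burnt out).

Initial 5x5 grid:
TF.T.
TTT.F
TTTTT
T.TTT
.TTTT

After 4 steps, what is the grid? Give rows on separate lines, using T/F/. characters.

Step 1: 3 trees catch fire, 2 burn out
  F..T.
  TFT..
  TTTTF
  T.TTT
  .TTTT
Step 2: 5 trees catch fire, 3 burn out
  ...T.
  F.F..
  TFTF.
  T.TTF
  .TTTT
Step 3: 4 trees catch fire, 5 burn out
  ...T.
  .....
  F.F..
  T.TF.
  .TTTF
Step 4: 3 trees catch fire, 4 burn out
  ...T.
  .....
  .....
  F.F..
  .TTF.

...T.
.....
.....
F.F..
.TTF.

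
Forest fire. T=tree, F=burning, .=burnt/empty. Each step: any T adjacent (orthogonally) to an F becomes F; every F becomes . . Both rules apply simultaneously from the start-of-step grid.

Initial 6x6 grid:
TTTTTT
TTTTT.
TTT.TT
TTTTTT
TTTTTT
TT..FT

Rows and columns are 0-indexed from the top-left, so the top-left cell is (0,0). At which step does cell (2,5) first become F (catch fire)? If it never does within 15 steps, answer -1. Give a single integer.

Step 1: cell (2,5)='T' (+2 fires, +1 burnt)
Step 2: cell (2,5)='T' (+3 fires, +2 burnt)
Step 3: cell (2,5)='T' (+4 fires, +3 burnt)
Step 4: cell (2,5)='F' (+4 fires, +4 burnt)
  -> target ignites at step 4
Step 5: cell (2,5)='.' (+6 fires, +4 burnt)
Step 6: cell (2,5)='.' (+6 fires, +6 burnt)
Step 7: cell (2,5)='.' (+3 fires, +6 burnt)
Step 8: cell (2,5)='.' (+2 fires, +3 burnt)
Step 9: cell (2,5)='.' (+1 fires, +2 burnt)
Step 10: cell (2,5)='.' (+0 fires, +1 burnt)
  fire out at step 10

4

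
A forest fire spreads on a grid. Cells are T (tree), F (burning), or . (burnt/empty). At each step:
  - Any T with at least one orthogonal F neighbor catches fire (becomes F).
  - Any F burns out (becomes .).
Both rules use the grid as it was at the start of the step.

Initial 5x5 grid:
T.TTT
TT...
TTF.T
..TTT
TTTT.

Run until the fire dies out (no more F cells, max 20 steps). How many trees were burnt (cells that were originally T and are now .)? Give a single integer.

Answer: 13

Derivation:
Step 1: +2 fires, +1 burnt (F count now 2)
Step 2: +4 fires, +2 burnt (F count now 4)
Step 3: +4 fires, +4 burnt (F count now 4)
Step 4: +3 fires, +4 burnt (F count now 3)
Step 5: +0 fires, +3 burnt (F count now 0)
Fire out after step 5
Initially T: 16, now '.': 22
Total burnt (originally-T cells now '.'): 13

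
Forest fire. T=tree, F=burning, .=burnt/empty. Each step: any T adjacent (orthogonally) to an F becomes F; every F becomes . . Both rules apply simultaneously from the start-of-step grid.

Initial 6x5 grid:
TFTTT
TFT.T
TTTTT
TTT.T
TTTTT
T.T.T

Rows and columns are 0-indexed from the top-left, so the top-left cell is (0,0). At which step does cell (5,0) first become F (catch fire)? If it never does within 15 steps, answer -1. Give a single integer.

Step 1: cell (5,0)='T' (+5 fires, +2 burnt)
Step 2: cell (5,0)='T' (+4 fires, +5 burnt)
Step 3: cell (5,0)='T' (+5 fires, +4 burnt)
Step 4: cell (5,0)='T' (+4 fires, +5 burnt)
Step 5: cell (5,0)='F' (+4 fires, +4 burnt)
  -> target ignites at step 5
Step 6: cell (5,0)='.' (+1 fires, +4 burnt)
Step 7: cell (5,0)='.' (+1 fires, +1 burnt)
Step 8: cell (5,0)='.' (+0 fires, +1 burnt)
  fire out at step 8

5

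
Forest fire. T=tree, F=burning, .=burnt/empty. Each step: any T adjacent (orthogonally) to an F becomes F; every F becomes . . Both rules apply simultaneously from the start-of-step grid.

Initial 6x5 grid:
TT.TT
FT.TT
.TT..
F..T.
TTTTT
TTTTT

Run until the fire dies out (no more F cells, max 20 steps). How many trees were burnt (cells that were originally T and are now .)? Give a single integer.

Answer: 16

Derivation:
Step 1: +3 fires, +2 burnt (F count now 3)
Step 2: +4 fires, +3 burnt (F count now 4)
Step 3: +3 fires, +4 burnt (F count now 3)
Step 4: +2 fires, +3 burnt (F count now 2)
Step 5: +3 fires, +2 burnt (F count now 3)
Step 6: +1 fires, +3 burnt (F count now 1)
Step 7: +0 fires, +1 burnt (F count now 0)
Fire out after step 7
Initially T: 20, now '.': 26
Total burnt (originally-T cells now '.'): 16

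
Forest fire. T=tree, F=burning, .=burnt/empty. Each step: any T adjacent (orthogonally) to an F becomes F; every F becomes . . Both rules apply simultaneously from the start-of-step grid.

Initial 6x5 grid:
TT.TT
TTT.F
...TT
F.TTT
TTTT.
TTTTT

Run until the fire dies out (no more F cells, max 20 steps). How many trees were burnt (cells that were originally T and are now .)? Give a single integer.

Step 1: +3 fires, +2 burnt (F count now 3)
Step 2: +5 fires, +3 burnt (F count now 5)
Step 3: +3 fires, +5 burnt (F count now 3)
Step 4: +3 fires, +3 burnt (F count now 3)
Step 5: +1 fires, +3 burnt (F count now 1)
Step 6: +1 fires, +1 burnt (F count now 1)
Step 7: +0 fires, +1 burnt (F count now 0)
Fire out after step 7
Initially T: 21, now '.': 25
Total burnt (originally-T cells now '.'): 16

Answer: 16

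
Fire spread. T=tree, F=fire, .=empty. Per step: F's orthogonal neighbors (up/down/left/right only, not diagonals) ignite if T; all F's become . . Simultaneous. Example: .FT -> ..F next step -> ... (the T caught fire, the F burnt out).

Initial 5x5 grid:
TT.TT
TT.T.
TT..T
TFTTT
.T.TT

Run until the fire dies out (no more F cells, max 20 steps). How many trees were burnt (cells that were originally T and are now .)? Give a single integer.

Step 1: +4 fires, +1 burnt (F count now 4)
Step 2: +3 fires, +4 burnt (F count now 3)
Step 3: +4 fires, +3 burnt (F count now 4)
Step 4: +3 fires, +4 burnt (F count now 3)
Step 5: +0 fires, +3 burnt (F count now 0)
Fire out after step 5
Initially T: 17, now '.': 22
Total burnt (originally-T cells now '.'): 14

Answer: 14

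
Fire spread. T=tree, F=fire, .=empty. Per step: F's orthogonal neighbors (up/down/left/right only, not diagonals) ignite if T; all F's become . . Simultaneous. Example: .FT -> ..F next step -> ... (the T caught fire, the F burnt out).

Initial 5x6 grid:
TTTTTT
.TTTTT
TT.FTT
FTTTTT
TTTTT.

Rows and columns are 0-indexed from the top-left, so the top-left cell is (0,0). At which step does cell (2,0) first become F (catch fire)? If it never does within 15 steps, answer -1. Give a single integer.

Step 1: cell (2,0)='F' (+6 fires, +2 burnt)
  -> target ignites at step 1
Step 2: cell (2,0)='.' (+9 fires, +6 burnt)
Step 3: cell (2,0)='.' (+7 fires, +9 burnt)
Step 4: cell (2,0)='.' (+2 fires, +7 burnt)
Step 5: cell (2,0)='.' (+1 fires, +2 burnt)
Step 6: cell (2,0)='.' (+0 fires, +1 burnt)
  fire out at step 6

1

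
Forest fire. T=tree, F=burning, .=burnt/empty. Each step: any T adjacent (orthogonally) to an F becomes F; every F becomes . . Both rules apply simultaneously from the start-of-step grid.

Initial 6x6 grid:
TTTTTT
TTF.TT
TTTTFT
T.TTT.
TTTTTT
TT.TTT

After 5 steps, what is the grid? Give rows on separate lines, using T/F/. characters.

Step 1: 7 trees catch fire, 2 burn out
  TTFTTT
  TF..FT
  TTFF.F
  T.TTF.
  TTTTTT
  TT.TTT
Step 2: 9 trees catch fire, 7 burn out
  TF.FFT
  F....F
  TF....
  T.FF..
  TTTTFT
  TT.TTT
Step 3: 7 trees catch fire, 9 burn out
  F....F
  ......
  F.....
  T.....
  TTFF.F
  TT.TFT
Step 4: 4 trees catch fire, 7 burn out
  ......
  ......
  ......
  F.....
  TF....
  TT.F.F
Step 5: 2 trees catch fire, 4 burn out
  ......
  ......
  ......
  ......
  F.....
  TF....

......
......
......
......
F.....
TF....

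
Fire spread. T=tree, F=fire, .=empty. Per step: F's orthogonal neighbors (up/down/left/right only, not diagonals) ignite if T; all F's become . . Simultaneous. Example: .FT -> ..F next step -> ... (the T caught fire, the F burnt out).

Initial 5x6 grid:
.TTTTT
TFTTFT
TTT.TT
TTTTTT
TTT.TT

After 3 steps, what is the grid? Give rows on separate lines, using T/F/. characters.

Step 1: 8 trees catch fire, 2 burn out
  .FTTFT
  F.FF.F
  TFT.FT
  TTTTTT
  TTT.TT
Step 2: 8 trees catch fire, 8 burn out
  ..FF.F
  ......
  F.F..F
  TFTTFT
  TTT.TT
Step 3: 6 trees catch fire, 8 burn out
  ......
  ......
  ......
  F.FF.F
  TFT.FT

......
......
......
F.FF.F
TFT.FT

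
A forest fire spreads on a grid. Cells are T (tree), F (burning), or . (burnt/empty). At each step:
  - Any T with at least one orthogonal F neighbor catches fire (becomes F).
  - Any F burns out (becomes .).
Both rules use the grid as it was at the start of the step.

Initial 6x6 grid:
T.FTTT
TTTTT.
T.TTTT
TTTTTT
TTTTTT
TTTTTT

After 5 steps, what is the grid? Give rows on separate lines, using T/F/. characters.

Step 1: 2 trees catch fire, 1 burn out
  T..FTT
  TTFTT.
  T.TTTT
  TTTTTT
  TTTTTT
  TTTTTT
Step 2: 4 trees catch fire, 2 burn out
  T...FT
  TF.FT.
  T.FTTT
  TTTTTT
  TTTTTT
  TTTTTT
Step 3: 5 trees catch fire, 4 burn out
  T....F
  F...F.
  T..FTT
  TTFTTT
  TTTTTT
  TTTTTT
Step 4: 6 trees catch fire, 5 burn out
  F.....
  ......
  F...FT
  TF.FTT
  TTFTTT
  TTTTTT
Step 5: 6 trees catch fire, 6 burn out
  ......
  ......
  .....F
  F...FT
  TF.FTT
  TTFTTT

......
......
.....F
F...FT
TF.FTT
TTFTTT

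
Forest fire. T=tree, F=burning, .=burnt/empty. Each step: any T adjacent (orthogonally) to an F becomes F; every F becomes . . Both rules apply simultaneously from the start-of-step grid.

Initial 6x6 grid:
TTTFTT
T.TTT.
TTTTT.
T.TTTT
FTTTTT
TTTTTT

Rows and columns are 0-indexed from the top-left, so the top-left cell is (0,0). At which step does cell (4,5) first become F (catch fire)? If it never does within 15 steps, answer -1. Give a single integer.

Step 1: cell (4,5)='T' (+6 fires, +2 burnt)
Step 2: cell (4,5)='T' (+8 fires, +6 burnt)
Step 3: cell (4,5)='T' (+9 fires, +8 burnt)
Step 4: cell (4,5)='T' (+3 fires, +9 burnt)
Step 5: cell (4,5)='F' (+3 fires, +3 burnt)
  -> target ignites at step 5
Step 6: cell (4,5)='.' (+1 fires, +3 burnt)
Step 7: cell (4,5)='.' (+0 fires, +1 burnt)
  fire out at step 7

5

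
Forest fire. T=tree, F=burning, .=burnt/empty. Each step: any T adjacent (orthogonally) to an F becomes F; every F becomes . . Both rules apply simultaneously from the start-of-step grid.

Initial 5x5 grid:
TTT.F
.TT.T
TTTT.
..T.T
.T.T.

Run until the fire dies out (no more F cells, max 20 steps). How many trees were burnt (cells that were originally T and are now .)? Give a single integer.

Answer: 1

Derivation:
Step 1: +1 fires, +1 burnt (F count now 1)
Step 2: +0 fires, +1 burnt (F count now 0)
Fire out after step 2
Initially T: 14, now '.': 12
Total burnt (originally-T cells now '.'): 1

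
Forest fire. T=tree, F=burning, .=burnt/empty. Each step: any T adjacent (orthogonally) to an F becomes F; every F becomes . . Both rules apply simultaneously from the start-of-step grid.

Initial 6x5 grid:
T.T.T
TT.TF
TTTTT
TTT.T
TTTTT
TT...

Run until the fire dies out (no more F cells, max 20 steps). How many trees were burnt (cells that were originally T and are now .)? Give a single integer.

Step 1: +3 fires, +1 burnt (F count now 3)
Step 2: +2 fires, +3 burnt (F count now 2)
Step 3: +2 fires, +2 burnt (F count now 2)
Step 4: +3 fires, +2 burnt (F count now 3)
Step 5: +4 fires, +3 burnt (F count now 4)
Step 6: +3 fires, +4 burnt (F count now 3)
Step 7: +3 fires, +3 burnt (F count now 3)
Step 8: +1 fires, +3 burnt (F count now 1)
Step 9: +0 fires, +1 burnt (F count now 0)
Fire out after step 9
Initially T: 22, now '.': 29
Total burnt (originally-T cells now '.'): 21

Answer: 21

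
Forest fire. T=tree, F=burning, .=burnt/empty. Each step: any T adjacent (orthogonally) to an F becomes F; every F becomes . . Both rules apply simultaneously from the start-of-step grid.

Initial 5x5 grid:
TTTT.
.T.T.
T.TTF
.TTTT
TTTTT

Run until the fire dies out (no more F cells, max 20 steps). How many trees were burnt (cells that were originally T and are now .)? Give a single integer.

Step 1: +2 fires, +1 burnt (F count now 2)
Step 2: +4 fires, +2 burnt (F count now 4)
Step 3: +3 fires, +4 burnt (F count now 3)
Step 4: +3 fires, +3 burnt (F count now 3)
Step 5: +2 fires, +3 burnt (F count now 2)
Step 6: +3 fires, +2 burnt (F count now 3)
Step 7: +0 fires, +3 burnt (F count now 0)
Fire out after step 7
Initially T: 18, now '.': 24
Total burnt (originally-T cells now '.'): 17

Answer: 17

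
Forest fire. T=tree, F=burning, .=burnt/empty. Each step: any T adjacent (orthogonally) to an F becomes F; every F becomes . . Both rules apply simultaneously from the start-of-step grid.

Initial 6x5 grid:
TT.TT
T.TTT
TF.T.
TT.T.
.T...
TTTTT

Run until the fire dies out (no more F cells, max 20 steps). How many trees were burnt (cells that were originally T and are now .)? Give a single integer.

Answer: 12

Derivation:
Step 1: +2 fires, +1 burnt (F count now 2)
Step 2: +3 fires, +2 burnt (F count now 3)
Step 3: +2 fires, +3 burnt (F count now 2)
Step 4: +3 fires, +2 burnt (F count now 3)
Step 5: +1 fires, +3 burnt (F count now 1)
Step 6: +1 fires, +1 burnt (F count now 1)
Step 7: +0 fires, +1 burnt (F count now 0)
Fire out after step 7
Initially T: 19, now '.': 23
Total burnt (originally-T cells now '.'): 12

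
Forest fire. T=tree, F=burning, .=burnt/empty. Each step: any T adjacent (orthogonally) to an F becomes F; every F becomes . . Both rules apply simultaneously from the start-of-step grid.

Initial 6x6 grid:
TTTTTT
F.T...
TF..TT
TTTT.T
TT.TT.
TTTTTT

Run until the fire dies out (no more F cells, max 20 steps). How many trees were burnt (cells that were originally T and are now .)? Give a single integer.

Step 1: +3 fires, +2 burnt (F count now 3)
Step 2: +4 fires, +3 burnt (F count now 4)
Step 3: +4 fires, +4 burnt (F count now 4)
Step 4: +5 fires, +4 burnt (F count now 5)
Step 5: +3 fires, +5 burnt (F count now 3)
Step 6: +2 fires, +3 burnt (F count now 2)
Step 7: +1 fires, +2 burnt (F count now 1)
Step 8: +0 fires, +1 burnt (F count now 0)
Fire out after step 8
Initially T: 25, now '.': 33
Total burnt (originally-T cells now '.'): 22

Answer: 22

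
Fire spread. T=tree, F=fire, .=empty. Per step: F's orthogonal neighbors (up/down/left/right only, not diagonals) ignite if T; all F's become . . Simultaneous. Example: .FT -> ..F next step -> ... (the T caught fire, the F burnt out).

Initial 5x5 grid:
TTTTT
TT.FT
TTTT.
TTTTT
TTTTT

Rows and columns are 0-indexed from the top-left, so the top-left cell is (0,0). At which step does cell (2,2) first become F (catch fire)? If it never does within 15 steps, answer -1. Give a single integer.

Step 1: cell (2,2)='T' (+3 fires, +1 burnt)
Step 2: cell (2,2)='F' (+4 fires, +3 burnt)
  -> target ignites at step 2
Step 3: cell (2,2)='.' (+5 fires, +4 burnt)
Step 4: cell (2,2)='.' (+6 fires, +5 burnt)
Step 5: cell (2,2)='.' (+3 fires, +6 burnt)
Step 6: cell (2,2)='.' (+1 fires, +3 burnt)
Step 7: cell (2,2)='.' (+0 fires, +1 burnt)
  fire out at step 7

2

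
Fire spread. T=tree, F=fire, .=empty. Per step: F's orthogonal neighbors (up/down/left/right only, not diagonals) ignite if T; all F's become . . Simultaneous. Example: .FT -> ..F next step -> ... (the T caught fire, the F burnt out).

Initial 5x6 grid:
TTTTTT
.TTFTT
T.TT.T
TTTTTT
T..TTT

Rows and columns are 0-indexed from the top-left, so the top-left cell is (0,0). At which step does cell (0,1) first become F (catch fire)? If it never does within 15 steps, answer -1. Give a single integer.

Step 1: cell (0,1)='T' (+4 fires, +1 burnt)
Step 2: cell (0,1)='T' (+6 fires, +4 burnt)
Step 3: cell (0,1)='F' (+6 fires, +6 burnt)
  -> target ignites at step 3
Step 4: cell (0,1)='.' (+4 fires, +6 burnt)
Step 5: cell (0,1)='.' (+2 fires, +4 burnt)
Step 6: cell (0,1)='.' (+2 fires, +2 burnt)
Step 7: cell (0,1)='.' (+0 fires, +2 burnt)
  fire out at step 7

3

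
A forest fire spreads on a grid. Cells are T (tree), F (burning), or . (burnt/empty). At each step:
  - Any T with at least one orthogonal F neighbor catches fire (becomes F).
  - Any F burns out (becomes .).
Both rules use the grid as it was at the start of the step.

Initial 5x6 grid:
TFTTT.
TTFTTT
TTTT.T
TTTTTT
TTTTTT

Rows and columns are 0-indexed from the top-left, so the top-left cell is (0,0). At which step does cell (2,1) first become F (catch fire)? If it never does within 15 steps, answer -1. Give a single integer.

Step 1: cell (2,1)='T' (+5 fires, +2 burnt)
Step 2: cell (2,1)='F' (+6 fires, +5 burnt)
  -> target ignites at step 2
Step 3: cell (2,1)='.' (+6 fires, +6 burnt)
Step 4: cell (2,1)='.' (+5 fires, +6 burnt)
Step 5: cell (2,1)='.' (+3 fires, +5 burnt)
Step 6: cell (2,1)='.' (+1 fires, +3 burnt)
Step 7: cell (2,1)='.' (+0 fires, +1 burnt)
  fire out at step 7

2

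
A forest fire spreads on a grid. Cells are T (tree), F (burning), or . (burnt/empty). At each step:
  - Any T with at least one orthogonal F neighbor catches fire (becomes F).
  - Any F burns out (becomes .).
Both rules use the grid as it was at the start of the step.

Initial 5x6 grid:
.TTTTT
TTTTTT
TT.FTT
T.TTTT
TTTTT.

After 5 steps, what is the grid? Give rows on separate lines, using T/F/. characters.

Step 1: 3 trees catch fire, 1 burn out
  .TTTTT
  TTTFTT
  TT..FT
  T.TFTT
  TTTTT.
Step 2: 7 trees catch fire, 3 burn out
  .TTFTT
  TTF.FT
  TT...F
  T.F.FT
  TTTFT.
Step 3: 7 trees catch fire, 7 burn out
  .TF.FT
  TF...F
  TT....
  T....F
  TTF.F.
Step 4: 5 trees catch fire, 7 burn out
  .F...F
  F.....
  TF....
  T.....
  TF....
Step 5: 2 trees catch fire, 5 burn out
  ......
  ......
  F.....
  T.....
  F.....

......
......
F.....
T.....
F.....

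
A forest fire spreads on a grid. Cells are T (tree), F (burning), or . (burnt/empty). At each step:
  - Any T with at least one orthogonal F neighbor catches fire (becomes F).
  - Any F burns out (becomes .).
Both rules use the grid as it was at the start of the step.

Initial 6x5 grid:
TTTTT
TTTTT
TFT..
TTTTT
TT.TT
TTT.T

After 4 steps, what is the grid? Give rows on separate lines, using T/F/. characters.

Step 1: 4 trees catch fire, 1 burn out
  TTTTT
  TFTTT
  F.F..
  TFTTT
  TT.TT
  TTT.T
Step 2: 6 trees catch fire, 4 burn out
  TFTTT
  F.FTT
  .....
  F.FTT
  TF.TT
  TTT.T
Step 3: 6 trees catch fire, 6 burn out
  F.FTT
  ...FT
  .....
  ...FT
  F..TT
  TFT.T
Step 4: 6 trees catch fire, 6 burn out
  ...FT
  ....F
  .....
  ....F
  ...FT
  F.F.T

...FT
....F
.....
....F
...FT
F.F.T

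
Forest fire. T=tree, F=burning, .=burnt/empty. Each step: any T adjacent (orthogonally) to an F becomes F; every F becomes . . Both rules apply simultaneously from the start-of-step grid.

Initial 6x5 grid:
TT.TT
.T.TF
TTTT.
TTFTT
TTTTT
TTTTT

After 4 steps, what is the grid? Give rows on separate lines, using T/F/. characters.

Step 1: 6 trees catch fire, 2 burn out
  TT.TF
  .T.F.
  TTFT.
  TF.FT
  TTFTT
  TTTTT
Step 2: 8 trees catch fire, 6 burn out
  TT.F.
  .T...
  TF.F.
  F...F
  TF.FT
  TTFTT
Step 3: 6 trees catch fire, 8 burn out
  TT...
  .F...
  F....
  .....
  F...F
  TF.FT
Step 4: 3 trees catch fire, 6 burn out
  TF...
  .....
  .....
  .....
  .....
  F...F

TF...
.....
.....
.....
.....
F...F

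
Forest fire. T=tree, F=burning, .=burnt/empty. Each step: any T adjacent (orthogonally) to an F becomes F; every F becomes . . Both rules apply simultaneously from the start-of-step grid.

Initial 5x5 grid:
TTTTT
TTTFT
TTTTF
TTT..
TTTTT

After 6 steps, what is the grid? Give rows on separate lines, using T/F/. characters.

Step 1: 4 trees catch fire, 2 burn out
  TTTFT
  TTF.F
  TTTF.
  TTT..
  TTTTT
Step 2: 4 trees catch fire, 4 burn out
  TTF.F
  TF...
  TTF..
  TTT..
  TTTTT
Step 3: 4 trees catch fire, 4 burn out
  TF...
  F....
  TF...
  TTF..
  TTTTT
Step 4: 4 trees catch fire, 4 burn out
  F....
  .....
  F....
  TF...
  TTFTT
Step 5: 3 trees catch fire, 4 burn out
  .....
  .....
  .....
  F....
  TF.FT
Step 6: 2 trees catch fire, 3 burn out
  .....
  .....
  .....
  .....
  F...F

.....
.....
.....
.....
F...F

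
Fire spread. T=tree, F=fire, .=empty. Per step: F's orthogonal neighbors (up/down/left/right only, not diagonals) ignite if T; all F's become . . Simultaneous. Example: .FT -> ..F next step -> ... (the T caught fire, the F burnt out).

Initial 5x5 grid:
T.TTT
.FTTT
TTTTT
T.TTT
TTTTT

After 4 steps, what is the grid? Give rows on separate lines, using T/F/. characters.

Step 1: 2 trees catch fire, 1 burn out
  T.TTT
  ..FTT
  TFTTT
  T.TTT
  TTTTT
Step 2: 4 trees catch fire, 2 burn out
  T.FTT
  ...FT
  F.FTT
  T.TTT
  TTTTT
Step 3: 5 trees catch fire, 4 burn out
  T..FT
  ....F
  ...FT
  F.FTT
  TTTTT
Step 4: 5 trees catch fire, 5 burn out
  T...F
  .....
  ....F
  ...FT
  FTFTT

T...F
.....
....F
...FT
FTFTT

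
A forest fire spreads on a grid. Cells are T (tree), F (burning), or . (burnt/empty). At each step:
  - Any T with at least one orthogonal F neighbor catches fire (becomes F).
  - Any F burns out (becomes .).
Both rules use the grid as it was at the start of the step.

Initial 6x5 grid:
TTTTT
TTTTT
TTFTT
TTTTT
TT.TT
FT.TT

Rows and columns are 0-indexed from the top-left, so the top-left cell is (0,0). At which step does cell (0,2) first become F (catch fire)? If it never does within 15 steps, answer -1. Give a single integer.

Step 1: cell (0,2)='T' (+6 fires, +2 burnt)
Step 2: cell (0,2)='F' (+9 fires, +6 burnt)
  -> target ignites at step 2
Step 3: cell (0,2)='.' (+6 fires, +9 burnt)
Step 4: cell (0,2)='.' (+4 fires, +6 burnt)
Step 5: cell (0,2)='.' (+1 fires, +4 burnt)
Step 6: cell (0,2)='.' (+0 fires, +1 burnt)
  fire out at step 6

2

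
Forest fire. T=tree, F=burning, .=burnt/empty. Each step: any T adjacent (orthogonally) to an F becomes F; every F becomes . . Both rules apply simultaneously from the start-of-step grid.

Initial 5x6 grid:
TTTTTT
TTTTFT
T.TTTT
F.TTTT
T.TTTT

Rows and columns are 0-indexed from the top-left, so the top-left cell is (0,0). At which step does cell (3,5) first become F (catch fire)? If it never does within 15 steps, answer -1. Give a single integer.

Step 1: cell (3,5)='T' (+6 fires, +2 burnt)
Step 2: cell (3,5)='T' (+7 fires, +6 burnt)
Step 3: cell (3,5)='F' (+7 fires, +7 burnt)
  -> target ignites at step 3
Step 4: cell (3,5)='.' (+4 fires, +7 burnt)
Step 5: cell (3,5)='.' (+1 fires, +4 burnt)
Step 6: cell (3,5)='.' (+0 fires, +1 burnt)
  fire out at step 6

3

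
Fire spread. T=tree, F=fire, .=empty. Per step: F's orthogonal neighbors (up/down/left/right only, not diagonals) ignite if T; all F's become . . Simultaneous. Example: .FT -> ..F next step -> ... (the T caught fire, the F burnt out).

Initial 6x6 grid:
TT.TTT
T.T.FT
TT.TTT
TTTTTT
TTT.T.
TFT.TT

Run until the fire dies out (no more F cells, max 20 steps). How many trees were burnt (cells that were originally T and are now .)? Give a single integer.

Step 1: +6 fires, +2 burnt (F count now 6)
Step 2: +8 fires, +6 burnt (F count now 8)
Step 3: +6 fires, +8 burnt (F count now 6)
Step 4: +2 fires, +6 burnt (F count now 2)
Step 5: +2 fires, +2 burnt (F count now 2)
Step 6: +1 fires, +2 burnt (F count now 1)
Step 7: +1 fires, +1 burnt (F count now 1)
Step 8: +0 fires, +1 burnt (F count now 0)
Fire out after step 8
Initially T: 27, now '.': 35
Total burnt (originally-T cells now '.'): 26

Answer: 26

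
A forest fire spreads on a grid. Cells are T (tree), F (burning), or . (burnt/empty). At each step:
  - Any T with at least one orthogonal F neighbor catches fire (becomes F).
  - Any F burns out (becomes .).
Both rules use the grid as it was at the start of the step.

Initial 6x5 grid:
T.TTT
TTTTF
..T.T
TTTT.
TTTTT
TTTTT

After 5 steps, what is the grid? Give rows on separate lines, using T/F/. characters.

Step 1: 3 trees catch fire, 1 burn out
  T.TTF
  TTTF.
  ..T.F
  TTTT.
  TTTTT
  TTTTT
Step 2: 2 trees catch fire, 3 burn out
  T.TF.
  TTF..
  ..T..
  TTTT.
  TTTTT
  TTTTT
Step 3: 3 trees catch fire, 2 burn out
  T.F..
  TF...
  ..F..
  TTTT.
  TTTTT
  TTTTT
Step 4: 2 trees catch fire, 3 burn out
  T....
  F....
  .....
  TTFT.
  TTTTT
  TTTTT
Step 5: 4 trees catch fire, 2 burn out
  F....
  .....
  .....
  TF.F.
  TTFTT
  TTTTT

F....
.....
.....
TF.F.
TTFTT
TTTTT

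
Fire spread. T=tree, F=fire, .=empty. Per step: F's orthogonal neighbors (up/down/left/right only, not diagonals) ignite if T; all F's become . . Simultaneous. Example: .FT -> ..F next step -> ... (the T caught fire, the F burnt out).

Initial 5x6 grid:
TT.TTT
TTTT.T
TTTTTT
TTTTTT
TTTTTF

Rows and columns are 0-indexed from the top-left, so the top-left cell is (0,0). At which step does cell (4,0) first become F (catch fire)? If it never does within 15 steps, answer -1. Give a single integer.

Step 1: cell (4,0)='T' (+2 fires, +1 burnt)
Step 2: cell (4,0)='T' (+3 fires, +2 burnt)
Step 3: cell (4,0)='T' (+4 fires, +3 burnt)
Step 4: cell (4,0)='T' (+4 fires, +4 burnt)
Step 5: cell (4,0)='F' (+5 fires, +4 burnt)
  -> target ignites at step 5
Step 6: cell (4,0)='.' (+4 fires, +5 burnt)
Step 7: cell (4,0)='.' (+2 fires, +4 burnt)
Step 8: cell (4,0)='.' (+2 fires, +2 burnt)
Step 9: cell (4,0)='.' (+1 fires, +2 burnt)
Step 10: cell (4,0)='.' (+0 fires, +1 burnt)
  fire out at step 10

5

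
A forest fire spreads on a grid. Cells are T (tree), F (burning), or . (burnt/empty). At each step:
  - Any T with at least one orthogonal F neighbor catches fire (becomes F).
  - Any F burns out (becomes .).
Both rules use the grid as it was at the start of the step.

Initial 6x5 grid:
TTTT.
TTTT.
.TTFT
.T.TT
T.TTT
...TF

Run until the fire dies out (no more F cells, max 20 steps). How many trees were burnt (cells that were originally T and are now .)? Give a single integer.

Step 1: +6 fires, +2 burnt (F count now 6)
Step 2: +5 fires, +6 burnt (F count now 5)
Step 3: +4 fires, +5 burnt (F count now 4)
Step 4: +2 fires, +4 burnt (F count now 2)
Step 5: +1 fires, +2 burnt (F count now 1)
Step 6: +0 fires, +1 burnt (F count now 0)
Fire out after step 6
Initially T: 19, now '.': 29
Total burnt (originally-T cells now '.'): 18

Answer: 18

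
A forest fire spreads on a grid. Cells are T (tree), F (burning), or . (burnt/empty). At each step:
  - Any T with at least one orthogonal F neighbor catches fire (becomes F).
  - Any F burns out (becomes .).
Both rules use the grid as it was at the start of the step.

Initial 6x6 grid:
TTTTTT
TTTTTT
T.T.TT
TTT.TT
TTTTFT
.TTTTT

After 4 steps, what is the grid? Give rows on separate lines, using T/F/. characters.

Step 1: 4 trees catch fire, 1 burn out
  TTTTTT
  TTTTTT
  T.T.TT
  TTT.FT
  TTTF.F
  .TTTFT
Step 2: 5 trees catch fire, 4 burn out
  TTTTTT
  TTTTTT
  T.T.FT
  TTT..F
  TTF...
  .TTF.F
Step 3: 5 trees catch fire, 5 burn out
  TTTTTT
  TTTTFT
  T.T..F
  TTF...
  TF....
  .TF...
Step 4: 7 trees catch fire, 5 burn out
  TTTTFT
  TTTF.F
  T.F...
  TF....
  F.....
  .F....

TTTTFT
TTTF.F
T.F...
TF....
F.....
.F....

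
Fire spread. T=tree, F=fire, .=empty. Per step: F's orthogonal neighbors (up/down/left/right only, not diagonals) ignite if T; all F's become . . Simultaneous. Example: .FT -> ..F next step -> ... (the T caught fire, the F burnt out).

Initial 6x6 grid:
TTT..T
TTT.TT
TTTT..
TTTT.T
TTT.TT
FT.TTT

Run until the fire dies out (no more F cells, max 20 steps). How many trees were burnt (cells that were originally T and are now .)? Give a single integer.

Answer: 18

Derivation:
Step 1: +2 fires, +1 burnt (F count now 2)
Step 2: +2 fires, +2 burnt (F count now 2)
Step 3: +3 fires, +2 burnt (F count now 3)
Step 4: +3 fires, +3 burnt (F count now 3)
Step 5: +4 fires, +3 burnt (F count now 4)
Step 6: +3 fires, +4 burnt (F count now 3)
Step 7: +1 fires, +3 burnt (F count now 1)
Step 8: +0 fires, +1 burnt (F count now 0)
Fire out after step 8
Initially T: 27, now '.': 27
Total burnt (originally-T cells now '.'): 18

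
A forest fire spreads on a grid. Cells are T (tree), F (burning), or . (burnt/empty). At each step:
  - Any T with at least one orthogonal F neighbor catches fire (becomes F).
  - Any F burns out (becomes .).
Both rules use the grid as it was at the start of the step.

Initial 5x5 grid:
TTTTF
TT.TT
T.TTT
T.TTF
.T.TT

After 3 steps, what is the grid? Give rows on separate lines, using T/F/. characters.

Step 1: 5 trees catch fire, 2 burn out
  TTTF.
  TT.TF
  T.TTF
  T.TF.
  .T.TF
Step 2: 5 trees catch fire, 5 burn out
  TTF..
  TT.F.
  T.TF.
  T.F..
  .T.F.
Step 3: 2 trees catch fire, 5 burn out
  TF...
  TT...
  T.F..
  T....
  .T...

TF...
TT...
T.F..
T....
.T...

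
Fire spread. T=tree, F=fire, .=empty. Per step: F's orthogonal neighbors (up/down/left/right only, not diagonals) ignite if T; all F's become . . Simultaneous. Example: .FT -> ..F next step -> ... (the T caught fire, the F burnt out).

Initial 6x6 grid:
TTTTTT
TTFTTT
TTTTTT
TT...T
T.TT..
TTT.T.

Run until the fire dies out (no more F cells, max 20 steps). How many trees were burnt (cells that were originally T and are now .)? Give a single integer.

Step 1: +4 fires, +1 burnt (F count now 4)
Step 2: +6 fires, +4 burnt (F count now 6)
Step 3: +6 fires, +6 burnt (F count now 6)
Step 4: +3 fires, +6 burnt (F count now 3)
Step 5: +2 fires, +3 burnt (F count now 2)
Step 6: +1 fires, +2 burnt (F count now 1)
Step 7: +1 fires, +1 burnt (F count now 1)
Step 8: +1 fires, +1 burnt (F count now 1)
Step 9: +1 fires, +1 burnt (F count now 1)
Step 10: +1 fires, +1 burnt (F count now 1)
Step 11: +0 fires, +1 burnt (F count now 0)
Fire out after step 11
Initially T: 27, now '.': 35
Total burnt (originally-T cells now '.'): 26

Answer: 26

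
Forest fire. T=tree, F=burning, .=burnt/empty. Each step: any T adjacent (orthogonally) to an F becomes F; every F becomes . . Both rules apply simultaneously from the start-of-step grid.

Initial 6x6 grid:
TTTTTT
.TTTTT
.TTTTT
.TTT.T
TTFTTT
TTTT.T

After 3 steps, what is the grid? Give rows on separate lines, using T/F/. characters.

Step 1: 4 trees catch fire, 1 burn out
  TTTTTT
  .TTTTT
  .TTTTT
  .TFT.T
  TF.FTT
  TTFT.T
Step 2: 7 trees catch fire, 4 burn out
  TTTTTT
  .TTTTT
  .TFTTT
  .F.F.T
  F...FT
  TF.F.T
Step 3: 5 trees catch fire, 7 burn out
  TTTTTT
  .TFTTT
  .F.FTT
  .....T
  .....F
  F....T

TTTTTT
.TFTTT
.F.FTT
.....T
.....F
F....T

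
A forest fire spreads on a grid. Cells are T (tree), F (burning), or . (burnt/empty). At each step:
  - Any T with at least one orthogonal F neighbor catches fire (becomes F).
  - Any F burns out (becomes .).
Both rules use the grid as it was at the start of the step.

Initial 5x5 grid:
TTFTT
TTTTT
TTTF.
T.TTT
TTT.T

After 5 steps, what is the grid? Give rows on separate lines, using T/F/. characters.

Step 1: 6 trees catch fire, 2 burn out
  TF.FT
  TTFFT
  TTF..
  T.TFT
  TTT.T
Step 2: 7 trees catch fire, 6 burn out
  F...F
  TF..F
  TF...
  T.F.F
  TTT.T
Step 3: 4 trees catch fire, 7 burn out
  .....
  F....
  F....
  T....
  TTF.F
Step 4: 2 trees catch fire, 4 burn out
  .....
  .....
  .....
  F....
  TF...
Step 5: 1 trees catch fire, 2 burn out
  .....
  .....
  .....
  .....
  F....

.....
.....
.....
.....
F....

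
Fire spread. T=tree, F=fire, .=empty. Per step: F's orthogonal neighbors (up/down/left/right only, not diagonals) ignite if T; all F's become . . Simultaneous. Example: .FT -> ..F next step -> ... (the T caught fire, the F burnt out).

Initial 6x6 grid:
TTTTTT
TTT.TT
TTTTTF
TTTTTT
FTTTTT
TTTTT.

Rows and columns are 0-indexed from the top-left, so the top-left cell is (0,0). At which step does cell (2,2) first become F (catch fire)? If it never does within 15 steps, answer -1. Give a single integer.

Step 1: cell (2,2)='T' (+6 fires, +2 burnt)
Step 2: cell (2,2)='T' (+9 fires, +6 burnt)
Step 3: cell (2,2)='F' (+9 fires, +9 burnt)
  -> target ignites at step 3
Step 4: cell (2,2)='.' (+6 fires, +9 burnt)
Step 5: cell (2,2)='.' (+2 fires, +6 burnt)
Step 6: cell (2,2)='.' (+0 fires, +2 burnt)
  fire out at step 6

3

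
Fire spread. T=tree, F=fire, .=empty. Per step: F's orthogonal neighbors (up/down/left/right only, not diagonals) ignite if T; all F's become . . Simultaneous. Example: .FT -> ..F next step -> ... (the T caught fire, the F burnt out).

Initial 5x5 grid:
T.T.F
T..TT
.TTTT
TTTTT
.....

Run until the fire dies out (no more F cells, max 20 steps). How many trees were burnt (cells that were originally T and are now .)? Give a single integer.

Step 1: +1 fires, +1 burnt (F count now 1)
Step 2: +2 fires, +1 burnt (F count now 2)
Step 3: +2 fires, +2 burnt (F count now 2)
Step 4: +2 fires, +2 burnt (F count now 2)
Step 5: +2 fires, +2 burnt (F count now 2)
Step 6: +1 fires, +2 burnt (F count now 1)
Step 7: +1 fires, +1 burnt (F count now 1)
Step 8: +0 fires, +1 burnt (F count now 0)
Fire out after step 8
Initially T: 14, now '.': 22
Total burnt (originally-T cells now '.'): 11

Answer: 11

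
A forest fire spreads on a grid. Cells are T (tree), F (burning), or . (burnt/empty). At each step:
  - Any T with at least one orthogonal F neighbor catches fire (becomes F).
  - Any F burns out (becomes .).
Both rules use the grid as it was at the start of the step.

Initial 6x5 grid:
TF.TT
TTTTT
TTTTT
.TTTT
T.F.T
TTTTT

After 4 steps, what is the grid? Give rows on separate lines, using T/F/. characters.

Step 1: 4 trees catch fire, 2 burn out
  F..TT
  TFTTT
  TTTTT
  .TFTT
  T...T
  TTFTT
Step 2: 8 trees catch fire, 4 burn out
  ...TT
  F.FTT
  TFFTT
  .F.FT
  T...T
  TF.FT
Step 3: 6 trees catch fire, 8 burn out
  ...TT
  ...FT
  F..FT
  ....F
  T...T
  F...F
Step 4: 5 trees catch fire, 6 burn out
  ...FT
  ....F
  ....F
  .....
  F...F
  .....

...FT
....F
....F
.....
F...F
.....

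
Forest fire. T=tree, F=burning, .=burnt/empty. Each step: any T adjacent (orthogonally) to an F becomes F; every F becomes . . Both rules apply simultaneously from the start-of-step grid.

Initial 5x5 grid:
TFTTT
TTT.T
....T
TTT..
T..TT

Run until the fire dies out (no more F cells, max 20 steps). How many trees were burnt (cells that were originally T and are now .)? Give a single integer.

Answer: 9

Derivation:
Step 1: +3 fires, +1 burnt (F count now 3)
Step 2: +3 fires, +3 burnt (F count now 3)
Step 3: +1 fires, +3 burnt (F count now 1)
Step 4: +1 fires, +1 burnt (F count now 1)
Step 5: +1 fires, +1 burnt (F count now 1)
Step 6: +0 fires, +1 burnt (F count now 0)
Fire out after step 6
Initially T: 15, now '.': 19
Total burnt (originally-T cells now '.'): 9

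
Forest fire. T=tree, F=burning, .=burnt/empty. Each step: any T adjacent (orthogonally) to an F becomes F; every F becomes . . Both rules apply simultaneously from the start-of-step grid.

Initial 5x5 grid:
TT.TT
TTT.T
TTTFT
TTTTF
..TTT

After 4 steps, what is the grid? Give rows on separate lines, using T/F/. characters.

Step 1: 4 trees catch fire, 2 burn out
  TT.TT
  TTT.T
  TTF.F
  TTTF.
  ..TTF
Step 2: 5 trees catch fire, 4 burn out
  TT.TT
  TTF.F
  TF...
  TTF..
  ..TF.
Step 3: 5 trees catch fire, 5 burn out
  TT.TF
  TF...
  F....
  TF...
  ..F..
Step 4: 4 trees catch fire, 5 burn out
  TF.F.
  F....
  .....
  F....
  .....

TF.F.
F....
.....
F....
.....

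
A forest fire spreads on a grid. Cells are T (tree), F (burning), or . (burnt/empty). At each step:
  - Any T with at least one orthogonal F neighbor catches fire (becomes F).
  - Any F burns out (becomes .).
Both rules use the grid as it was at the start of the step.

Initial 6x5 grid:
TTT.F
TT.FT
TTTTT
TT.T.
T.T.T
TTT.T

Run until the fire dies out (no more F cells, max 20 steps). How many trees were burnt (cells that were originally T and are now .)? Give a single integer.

Answer: 19

Derivation:
Step 1: +2 fires, +2 burnt (F count now 2)
Step 2: +3 fires, +2 burnt (F count now 3)
Step 3: +1 fires, +3 burnt (F count now 1)
Step 4: +3 fires, +1 burnt (F count now 3)
Step 5: +3 fires, +3 burnt (F count now 3)
Step 6: +3 fires, +3 burnt (F count now 3)
Step 7: +1 fires, +3 burnt (F count now 1)
Step 8: +1 fires, +1 burnt (F count now 1)
Step 9: +1 fires, +1 burnt (F count now 1)
Step 10: +1 fires, +1 burnt (F count now 1)
Step 11: +0 fires, +1 burnt (F count now 0)
Fire out after step 11
Initially T: 21, now '.': 28
Total burnt (originally-T cells now '.'): 19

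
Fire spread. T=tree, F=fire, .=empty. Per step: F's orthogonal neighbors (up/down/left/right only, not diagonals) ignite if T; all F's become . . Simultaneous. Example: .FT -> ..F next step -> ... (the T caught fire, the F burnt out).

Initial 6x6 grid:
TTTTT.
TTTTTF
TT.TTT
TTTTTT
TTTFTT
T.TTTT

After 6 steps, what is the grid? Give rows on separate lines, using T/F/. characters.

Step 1: 6 trees catch fire, 2 burn out
  TTTTT.
  TTTTF.
  TT.TTF
  TTTFTT
  TTF.FT
  T.TFTT
Step 2: 11 trees catch fire, 6 burn out
  TTTTF.
  TTTF..
  TT.FF.
  TTF.FF
  TF...F
  T.F.FT
Step 3: 5 trees catch fire, 11 burn out
  TTTF..
  TTF...
  TT....
  TF....
  F.....
  T....F
Step 4: 5 trees catch fire, 5 burn out
  TTF...
  TF....
  TF....
  F.....
  ......
  F.....
Step 5: 3 trees catch fire, 5 burn out
  TF....
  F.....
  F.....
  ......
  ......
  ......
Step 6: 1 trees catch fire, 3 burn out
  F.....
  ......
  ......
  ......
  ......
  ......

F.....
......
......
......
......
......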